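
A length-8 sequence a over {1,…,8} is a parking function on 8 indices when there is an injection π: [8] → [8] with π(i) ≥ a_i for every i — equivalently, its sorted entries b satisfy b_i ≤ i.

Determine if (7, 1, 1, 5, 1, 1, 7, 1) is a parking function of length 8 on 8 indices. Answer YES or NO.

YES

Order a: b = (1, 1, 1, 1, 1, 5, 7, 7).
  b_1=1 ≤ 1
  b_2=1 ≤ 2
  b_3=1 ≤ 3
  b_4=1 ≤ 4
  b_5=1 ≤ 5
  b_6=5 ≤ 6
  b_7=7 ≤ 7
  b_8=7 ≤ 8
All bounds hold ⇒ YES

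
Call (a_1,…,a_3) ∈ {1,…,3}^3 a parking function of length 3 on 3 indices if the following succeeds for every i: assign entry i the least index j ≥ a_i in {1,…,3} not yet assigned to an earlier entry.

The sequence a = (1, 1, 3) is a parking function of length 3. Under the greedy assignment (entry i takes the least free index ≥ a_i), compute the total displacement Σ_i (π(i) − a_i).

Σπ = 3·4/2 = 6 (π permutes [3]); Σa = 1+1+3 = 5; disp = 6−5 = 1.

1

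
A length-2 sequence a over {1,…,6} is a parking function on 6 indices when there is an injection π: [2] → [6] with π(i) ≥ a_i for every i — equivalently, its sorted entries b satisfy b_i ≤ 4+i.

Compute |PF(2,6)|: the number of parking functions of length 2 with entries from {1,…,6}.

35

|PF(2,6)| = (6+1−2)·(6+1)^{2−1} = 5×7 = 35 (Konheim–Weiss)
Check (3,2) → sorted (2,3): b_i ≤ 4+i ∀i, a PF.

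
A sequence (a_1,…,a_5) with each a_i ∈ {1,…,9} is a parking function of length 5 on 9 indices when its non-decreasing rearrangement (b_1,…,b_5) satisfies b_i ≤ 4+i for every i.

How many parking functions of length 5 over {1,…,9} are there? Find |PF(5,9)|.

50000

#PF = (9+1−5)·(9+1)^{5−1} = 5×10000 = 50000
Example (1,3,5,1,2) → sorted (1,1,2,3,5): b_i ≤ 4+i ∀i, a PF.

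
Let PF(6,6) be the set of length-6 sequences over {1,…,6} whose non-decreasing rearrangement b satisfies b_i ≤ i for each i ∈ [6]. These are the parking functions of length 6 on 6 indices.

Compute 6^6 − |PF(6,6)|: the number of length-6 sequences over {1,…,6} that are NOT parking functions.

29849

|PF(6,6)| = 1·7^5 = 1×16807 = 16807
E.g. (5,2,1,6,1,6) → sorted (1,1,2,5,6,6): b_4=5>4, not a PF.
6^6 − 16807 = 46656 − 16807 = 29849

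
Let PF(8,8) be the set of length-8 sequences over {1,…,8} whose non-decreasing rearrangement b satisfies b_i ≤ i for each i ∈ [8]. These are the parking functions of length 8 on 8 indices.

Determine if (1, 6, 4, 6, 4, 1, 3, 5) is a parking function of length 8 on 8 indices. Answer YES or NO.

Rearranged: b = (1, 1, 3, 4, 4, 5, 6, 6).
  b_1=1 ≤ 1
  b_2=1 ≤ 2
  b_3=3 ≤ 3
  b_4=4 ≤ 4
  b_5=4 ≤ 5
  b_6=5 ≤ 6
  b_7=6 ≤ 7
  b_8=6 ≤ 8
All bounds hold ⇒ YES

YES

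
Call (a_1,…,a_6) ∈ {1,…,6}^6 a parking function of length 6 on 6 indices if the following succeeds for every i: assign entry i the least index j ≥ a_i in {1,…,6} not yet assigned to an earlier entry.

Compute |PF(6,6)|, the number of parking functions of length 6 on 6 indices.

#PF = 1·7^5 = 1 · 16807 = 16807 (Pollak)
Check (3,1,1,4,3,1) → sorted (1,1,1,3,3,4): b_i ≤ i ∀i, a PF.

16807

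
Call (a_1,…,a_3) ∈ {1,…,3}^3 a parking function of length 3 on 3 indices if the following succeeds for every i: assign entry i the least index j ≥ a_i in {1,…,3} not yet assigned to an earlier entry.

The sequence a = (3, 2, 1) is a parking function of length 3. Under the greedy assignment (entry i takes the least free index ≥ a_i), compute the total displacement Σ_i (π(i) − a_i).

Σπ = 6 ({1..3} each once); Σa = 3+2+1 = 6; disp = 6−6 = 0.

0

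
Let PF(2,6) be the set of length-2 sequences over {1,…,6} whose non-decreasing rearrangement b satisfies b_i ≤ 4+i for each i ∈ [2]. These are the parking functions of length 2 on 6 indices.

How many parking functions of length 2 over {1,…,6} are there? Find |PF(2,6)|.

35

|PF| = (7−2)·7^(2−1) = 5×7 = 35 (Konheim–Weiss)
Example (2,4) → sorted (2,4): b_i ≤ 4+i ∀i, a PF.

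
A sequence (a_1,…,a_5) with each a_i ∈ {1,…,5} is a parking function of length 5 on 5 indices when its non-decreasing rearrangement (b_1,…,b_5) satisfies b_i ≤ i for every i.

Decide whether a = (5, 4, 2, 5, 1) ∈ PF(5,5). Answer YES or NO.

NO

Rearranged: b = (1, 2, 4, 5, 5).
  b_1=1 ≤ 1
  b_2=2 ≤ 2
  b_3=4 > 3
  fails at i=3 ⇒ NO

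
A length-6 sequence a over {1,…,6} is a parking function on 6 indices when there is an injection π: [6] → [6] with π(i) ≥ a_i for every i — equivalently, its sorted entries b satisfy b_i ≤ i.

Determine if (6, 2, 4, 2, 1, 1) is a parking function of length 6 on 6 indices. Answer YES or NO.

YES

Rearranged: b = (1, 1, 2, 2, 4, 6).
  b_1=1 ≤ 1
  b_2=1 ≤ 2
  b_3=2 ≤ 3
  b_4=2 ≤ 4
  b_5=4 ≤ 5
  b_6=6 ≤ 6
All bounds hold ⇒ YES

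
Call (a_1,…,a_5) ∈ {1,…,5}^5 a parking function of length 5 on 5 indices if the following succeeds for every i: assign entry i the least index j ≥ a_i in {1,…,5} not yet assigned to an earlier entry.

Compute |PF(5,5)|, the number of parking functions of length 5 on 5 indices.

1296

Count = (5−5+1)·(5+1)^(5−1) = 1·1296 = 1296
One tuple (3,1,1,4,5) → sorted (1,1,3,4,5): b_i ≤ i ∀i, a PF.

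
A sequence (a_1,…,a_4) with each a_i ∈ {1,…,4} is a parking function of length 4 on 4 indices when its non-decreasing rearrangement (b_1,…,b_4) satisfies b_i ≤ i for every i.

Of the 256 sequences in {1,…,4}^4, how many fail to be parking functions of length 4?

Count = (4+1−4)·(4+1)^{4−1} = 1·125 = 125
One tuple (4,1,4,4) → sorted (1,4,4,4): b_2=4>2, not a PF.
So 256 − 125 = 131 fail.

131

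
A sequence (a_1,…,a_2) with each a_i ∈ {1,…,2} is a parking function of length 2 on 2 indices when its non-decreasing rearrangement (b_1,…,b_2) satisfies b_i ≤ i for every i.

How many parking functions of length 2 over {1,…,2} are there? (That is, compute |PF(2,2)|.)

3

#PF = (2+1−2)·(2+1)^{2−1} = 1·3 = 3 (Konheim–Weiss)
One tuple (1,2) → sorted (1,2): b_i ≤ i ∀i, a PF.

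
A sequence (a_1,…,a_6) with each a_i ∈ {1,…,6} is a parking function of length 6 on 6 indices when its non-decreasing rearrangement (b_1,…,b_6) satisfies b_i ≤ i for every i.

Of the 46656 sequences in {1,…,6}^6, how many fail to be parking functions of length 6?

29849

|PF| = 1·7^5 = 1×16807 = 16807
One tuple (5,5,3,4,3,5) → sorted (3,3,4,5,5,5): b_1=3>1, not a PF.
Total 46656; non-PF = 46656−16807 = 29849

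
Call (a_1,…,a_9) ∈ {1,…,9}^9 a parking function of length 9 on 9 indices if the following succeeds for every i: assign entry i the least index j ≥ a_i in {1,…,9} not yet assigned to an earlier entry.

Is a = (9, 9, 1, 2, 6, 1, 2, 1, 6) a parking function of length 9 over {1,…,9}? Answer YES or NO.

Rearranged: b = (1, 1, 1, 2, 2, 6, 6, 9, 9).
  b_1=1 ≤ 1
  b_2=1 ≤ 2
  b_3=1 ≤ 3
  b_4=2 ≤ 4
  b_5=2 ≤ 5
  b_6=6 ≤ 6
  b_7=6 ≤ 7
  b_8=9 > 8
  fails at i=8 ⇒ NO

NO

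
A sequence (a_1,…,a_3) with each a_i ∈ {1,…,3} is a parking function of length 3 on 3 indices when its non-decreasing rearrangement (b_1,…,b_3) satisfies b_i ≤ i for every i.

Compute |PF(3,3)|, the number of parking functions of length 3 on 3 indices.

16

|PF| = (4−3)·4^(3−1) = 1·16 = 16 [KW]
E.g. (2,3,1) → sorted (1,2,3): b_i ≤ i ∀i, a PF.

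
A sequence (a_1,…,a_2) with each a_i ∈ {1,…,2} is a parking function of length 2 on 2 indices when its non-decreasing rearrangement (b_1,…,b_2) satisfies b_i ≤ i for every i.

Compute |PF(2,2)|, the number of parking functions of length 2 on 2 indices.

|PF(2,2)| = 1·3^1 = 1·3 = 3
E.g. (1,2) → sorted (1,2): b_i ≤ i ∀i, a PF.

3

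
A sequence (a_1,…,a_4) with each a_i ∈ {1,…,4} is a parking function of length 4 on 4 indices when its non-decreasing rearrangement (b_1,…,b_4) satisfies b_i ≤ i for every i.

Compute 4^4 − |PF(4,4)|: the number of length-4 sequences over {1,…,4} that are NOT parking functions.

131

#PF = (4+1−4)·(4+1)^{4−1} = 1 · 125 = 125 [KW]
Check (3,4,4,3) → sorted (3,3,4,4): b_1=3>1, not a PF.
So 256 − 125 = 131 fail.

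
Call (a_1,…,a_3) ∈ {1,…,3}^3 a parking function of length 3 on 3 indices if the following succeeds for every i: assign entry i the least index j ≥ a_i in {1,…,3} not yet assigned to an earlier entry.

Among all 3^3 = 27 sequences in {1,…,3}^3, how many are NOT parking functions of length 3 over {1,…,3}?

11

Count = 1·4^2 = 1·16 = 16 (Pollak)
Check (3,3,3) → sorted (3,3,3): b_1=3>1, not a PF.
So 27 − 16 = 11 fail.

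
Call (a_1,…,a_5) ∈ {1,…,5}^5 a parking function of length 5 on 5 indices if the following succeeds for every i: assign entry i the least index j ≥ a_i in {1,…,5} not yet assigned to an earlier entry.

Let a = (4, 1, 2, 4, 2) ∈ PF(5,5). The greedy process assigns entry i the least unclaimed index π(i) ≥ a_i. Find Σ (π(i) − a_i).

2

Σπ = 5·6/2 = 15 (π permutes [5]); Σa = 4+1+2+4+2 = 13; disp = 15−13 = 2.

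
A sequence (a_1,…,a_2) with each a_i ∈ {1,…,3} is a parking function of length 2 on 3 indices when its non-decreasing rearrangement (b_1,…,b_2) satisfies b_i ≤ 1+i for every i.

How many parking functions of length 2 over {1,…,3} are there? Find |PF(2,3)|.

8

|PF| = (3+1−2)·(3+1)^{2−1} = 2 · 4 = 8 (Pollak)
Example (2,3) → sorted (2,3): b_i ≤ 1+i ∀i, a PF.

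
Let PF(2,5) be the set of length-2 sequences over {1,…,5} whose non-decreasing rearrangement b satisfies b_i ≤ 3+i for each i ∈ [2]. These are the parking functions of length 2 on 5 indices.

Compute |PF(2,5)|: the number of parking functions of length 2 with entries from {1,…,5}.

24

|PF| = 4·6^1 = 4 · 6 = 24 (Konheim–Weiss)
Example (4,1) → sorted (1,4): b_i ≤ 3+i ∀i, a PF.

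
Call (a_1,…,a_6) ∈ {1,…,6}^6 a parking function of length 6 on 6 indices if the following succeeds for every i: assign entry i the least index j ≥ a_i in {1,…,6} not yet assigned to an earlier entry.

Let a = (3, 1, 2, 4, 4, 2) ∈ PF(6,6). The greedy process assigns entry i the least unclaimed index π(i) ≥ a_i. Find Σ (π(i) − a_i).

Σπ = 6·7/2 = 21 (π permutes [6]); Σa = 3+1+2+4+4+2 = 16; disp = 21−16 = 5.

5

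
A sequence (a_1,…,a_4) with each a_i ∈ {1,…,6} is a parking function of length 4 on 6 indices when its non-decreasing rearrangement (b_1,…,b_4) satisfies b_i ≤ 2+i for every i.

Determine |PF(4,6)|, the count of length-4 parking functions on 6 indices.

Count = 3·7^3 = 3×343 = 1029 (Pollak)
One tuple (6,4,2,3) → sorted (2,3,4,6): b_i ≤ 2+i ∀i, a PF.

1029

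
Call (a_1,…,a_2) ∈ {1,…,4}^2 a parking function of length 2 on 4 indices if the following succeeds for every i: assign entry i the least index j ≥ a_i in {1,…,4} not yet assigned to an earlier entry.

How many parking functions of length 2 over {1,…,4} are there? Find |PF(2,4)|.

#PF = (4+1−2)·(4+1)^{2−1} = 3 · 5 = 15
E.g. (2,2) → sorted (2,2): b_i ≤ 2+i ∀i, a PF.

15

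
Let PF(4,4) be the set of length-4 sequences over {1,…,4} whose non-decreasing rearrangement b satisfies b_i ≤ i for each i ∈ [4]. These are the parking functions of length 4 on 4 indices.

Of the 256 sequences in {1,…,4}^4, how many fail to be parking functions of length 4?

131

#PF = 1·5^3 = 1×125 = 125 [KW]
Check (3,3,4,4) → sorted (3,3,4,4): b_1=3>1, not a PF.
So 256 − 125 = 131 fail.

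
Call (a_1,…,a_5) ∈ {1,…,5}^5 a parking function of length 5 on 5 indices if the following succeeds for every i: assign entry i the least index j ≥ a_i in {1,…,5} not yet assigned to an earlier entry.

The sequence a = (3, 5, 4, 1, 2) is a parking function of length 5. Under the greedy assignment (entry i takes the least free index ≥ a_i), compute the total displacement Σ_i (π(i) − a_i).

0

Σπ = 5·6/2 = 15 (π permutes [5]); Σa = 3+5+4+1+2 = 15; disp = 15−15 = 0.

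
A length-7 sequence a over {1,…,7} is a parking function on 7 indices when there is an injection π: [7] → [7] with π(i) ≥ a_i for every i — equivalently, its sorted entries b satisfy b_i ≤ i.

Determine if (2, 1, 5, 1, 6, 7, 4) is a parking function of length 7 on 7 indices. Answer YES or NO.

Order a: b = (1, 1, 2, 4, 5, 6, 7).
  b_1=1 ≤ 1
  b_2=1 ≤ 2
  b_3=2 ≤ 3
  b_4=4 ≤ 4
  b_5=5 ≤ 5
  b_6=6 ≤ 6
  b_7=7 ≤ 7
All bounds hold ⇒ YES

YES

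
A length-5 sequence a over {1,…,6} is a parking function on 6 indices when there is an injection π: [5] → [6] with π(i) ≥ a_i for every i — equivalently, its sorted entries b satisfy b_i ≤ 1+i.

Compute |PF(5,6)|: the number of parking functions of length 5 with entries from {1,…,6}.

#PF = (6−5+1)·(6+1)^(5−1) = 2·2401 = 4802 [KW]
One tuple (1,1,5,4,6) → sorted (1,1,4,5,6): b_i ≤ 1+i ∀i, a PF.

4802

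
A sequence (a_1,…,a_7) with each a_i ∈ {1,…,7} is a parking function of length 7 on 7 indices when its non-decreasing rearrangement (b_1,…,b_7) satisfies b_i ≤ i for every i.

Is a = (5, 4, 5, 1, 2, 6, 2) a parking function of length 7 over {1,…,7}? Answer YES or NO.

YES

Order a: b = (1, 2, 2, 4, 5, 5, 6).
  b_1=1 ≤ 1
  b_2=2 ≤ 2
  b_3=2 ≤ 3
  b_4=4 ≤ 4
  b_5=5 ≤ 5
  b_6=5 ≤ 6
  b_7=6 ≤ 7
All bounds hold ⇒ YES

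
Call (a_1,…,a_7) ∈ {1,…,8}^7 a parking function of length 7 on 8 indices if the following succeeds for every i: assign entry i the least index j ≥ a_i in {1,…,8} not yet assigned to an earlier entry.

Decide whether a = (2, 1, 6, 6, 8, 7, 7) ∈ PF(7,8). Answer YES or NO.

Order a: b = (1, 2, 6, 6, 7, 7, 8).
  b_1=1 ≤ 2
  b_2=2 ≤ 3
  b_3=6 > 4
  fails at i=3 ⇒ NO

NO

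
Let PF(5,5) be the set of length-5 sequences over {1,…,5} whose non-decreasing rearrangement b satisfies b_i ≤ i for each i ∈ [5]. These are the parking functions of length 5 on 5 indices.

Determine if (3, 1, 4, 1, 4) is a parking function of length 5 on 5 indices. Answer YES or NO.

Order a: b = (1, 1, 3, 4, 4).
  b_1=1 ≤ 1
  b_2=1 ≤ 2
  b_3=3 ≤ 3
  b_4=4 ≤ 4
  b_5=4 ≤ 5
All bounds hold ⇒ YES

YES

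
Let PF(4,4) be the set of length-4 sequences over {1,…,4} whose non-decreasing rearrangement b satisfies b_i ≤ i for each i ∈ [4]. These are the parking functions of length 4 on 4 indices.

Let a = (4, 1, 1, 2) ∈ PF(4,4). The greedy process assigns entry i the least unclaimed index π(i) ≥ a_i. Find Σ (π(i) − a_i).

Σπ(i) = 1+…+4 = 10; Σa = 4+1+1+2 = 8; disp = 10−8 = 2.

2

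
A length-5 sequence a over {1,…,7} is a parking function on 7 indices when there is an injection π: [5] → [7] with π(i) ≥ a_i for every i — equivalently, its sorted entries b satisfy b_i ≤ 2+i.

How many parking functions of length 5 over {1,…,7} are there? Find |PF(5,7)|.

12288

Count = (7−5+1)·(7+1)^(5−1) = 3 · 4096 = 12288
One tuple (6,2,3,7,1) → sorted (1,2,3,6,7): b_i ≤ 2+i ∀i, a PF.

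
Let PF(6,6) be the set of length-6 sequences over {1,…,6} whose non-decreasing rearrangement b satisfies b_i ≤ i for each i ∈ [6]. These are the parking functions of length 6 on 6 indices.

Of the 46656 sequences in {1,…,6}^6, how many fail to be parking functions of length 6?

|PF(6,6)| = (6+1−6)·(6+1)^{6−1} = 1×16807 = 16807 (Pollak)
Check (5,3,4,6,5,5) → sorted (3,4,5,5,5,6): b_1=3>1, not a PF.
So 46656 − 16807 = 29849 fail.

29849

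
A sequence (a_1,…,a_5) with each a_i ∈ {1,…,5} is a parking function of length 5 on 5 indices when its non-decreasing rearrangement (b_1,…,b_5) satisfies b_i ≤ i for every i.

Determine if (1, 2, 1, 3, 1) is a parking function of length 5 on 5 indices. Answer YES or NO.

Rearranged: b = (1, 1, 1, 2, 3).
  b_1=1 ≤ 1
  b_2=1 ≤ 2
  b_3=1 ≤ 3
  b_4=2 ≤ 4
  b_5=3 ≤ 5
All bounds hold ⇒ YES

YES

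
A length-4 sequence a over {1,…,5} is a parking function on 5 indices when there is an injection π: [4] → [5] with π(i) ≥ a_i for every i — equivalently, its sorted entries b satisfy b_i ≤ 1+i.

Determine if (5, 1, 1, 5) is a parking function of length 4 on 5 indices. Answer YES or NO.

Rearranged: b = (1, 1, 5, 5).
  b_1=1 ≤ 2
  b_2=1 ≤ 3
  b_3=5 > 4
  fails at i=3 ⇒ NO

NO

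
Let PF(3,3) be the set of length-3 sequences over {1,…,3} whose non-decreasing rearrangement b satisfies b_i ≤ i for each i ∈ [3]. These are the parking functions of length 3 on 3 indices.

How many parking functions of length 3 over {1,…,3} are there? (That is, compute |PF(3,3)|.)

Count = (4−3)·4^(3−1) = 1 · 16 = 16 (Konheim–Weiss)
One tuple (1,1,2) → sorted (1,1,2): b_i ≤ i ∀i, a PF.

16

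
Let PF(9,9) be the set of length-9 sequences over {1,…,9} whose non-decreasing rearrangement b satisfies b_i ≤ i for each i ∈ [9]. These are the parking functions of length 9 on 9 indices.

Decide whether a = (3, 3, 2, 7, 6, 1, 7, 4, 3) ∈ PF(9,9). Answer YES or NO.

Order a: b = (1, 2, 3, 3, 3, 4, 6, 7, 7).
  b_1=1 ≤ 1
  b_2=2 ≤ 2
  b_3=3 ≤ 3
  b_4=3 ≤ 4
  b_5=3 ≤ 5
  b_6=4 ≤ 6
  b_7=6 ≤ 7
  b_8=7 ≤ 8
  b_9=7 ≤ 9
All bounds hold ⇒ YES

YES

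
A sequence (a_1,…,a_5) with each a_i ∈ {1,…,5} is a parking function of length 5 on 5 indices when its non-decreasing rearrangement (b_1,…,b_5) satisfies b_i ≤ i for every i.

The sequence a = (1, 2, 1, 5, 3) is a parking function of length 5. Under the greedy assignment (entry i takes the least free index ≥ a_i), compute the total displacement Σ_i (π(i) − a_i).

Σπ = 15 ({1..5} each once); Σa = 1+2+1+5+3 = 12; disp = 15−12 = 3.

3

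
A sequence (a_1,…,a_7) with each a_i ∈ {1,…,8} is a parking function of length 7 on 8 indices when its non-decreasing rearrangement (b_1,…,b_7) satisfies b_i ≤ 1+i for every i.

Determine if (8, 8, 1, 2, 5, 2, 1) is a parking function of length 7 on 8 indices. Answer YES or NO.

Sorted: b = (1, 1, 2, 2, 5, 8, 8).
  b_1=1 ≤ 2
  b_2=1 ≤ 3
  b_3=2 ≤ 4
  b_4=2 ≤ 5
  b_5=5 ≤ 6
  b_6=8 > 7
  fails at i=6 ⇒ NO

NO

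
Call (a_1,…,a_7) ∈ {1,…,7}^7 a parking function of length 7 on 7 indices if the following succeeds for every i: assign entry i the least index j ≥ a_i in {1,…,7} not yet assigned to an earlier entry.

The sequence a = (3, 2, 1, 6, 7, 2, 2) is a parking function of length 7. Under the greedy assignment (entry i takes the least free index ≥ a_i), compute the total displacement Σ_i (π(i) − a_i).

Σπ = 28 ({1..7} each once); Σa = 3+2+1+6+7+2+2 = 23; disp = 28−23 = 5.

5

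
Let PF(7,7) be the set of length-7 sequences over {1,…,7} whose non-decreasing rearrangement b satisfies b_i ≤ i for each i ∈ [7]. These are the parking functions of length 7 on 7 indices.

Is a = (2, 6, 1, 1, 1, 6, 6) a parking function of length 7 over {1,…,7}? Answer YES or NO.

Rearranged: b = (1, 1, 1, 2, 6, 6, 6).
  b_1=1 ≤ 1
  b_2=1 ≤ 2
  b_3=1 ≤ 3
  b_4=2 ≤ 4
  b_5=6 > 5
  fails at i=5 ⇒ NO

NO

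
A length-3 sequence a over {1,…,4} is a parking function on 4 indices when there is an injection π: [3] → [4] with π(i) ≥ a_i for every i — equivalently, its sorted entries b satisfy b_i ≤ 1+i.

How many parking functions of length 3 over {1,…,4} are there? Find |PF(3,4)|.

50

|PF| = 2·5^2 = 2 · 25 = 50 [KW]
Example (2,1,3) → sorted (1,2,3): b_i ≤ 1+i ∀i, a PF.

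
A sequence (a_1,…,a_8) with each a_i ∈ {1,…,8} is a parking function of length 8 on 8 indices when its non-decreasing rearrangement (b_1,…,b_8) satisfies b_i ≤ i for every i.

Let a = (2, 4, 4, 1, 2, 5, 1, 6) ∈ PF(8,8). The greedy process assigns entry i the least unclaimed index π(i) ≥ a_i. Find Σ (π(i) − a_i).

Σπ(i) = 1+…+8 = 36; Σa = 2+4+4+1+2+5+1+6 = 25; disp = 36−25 = 11.

11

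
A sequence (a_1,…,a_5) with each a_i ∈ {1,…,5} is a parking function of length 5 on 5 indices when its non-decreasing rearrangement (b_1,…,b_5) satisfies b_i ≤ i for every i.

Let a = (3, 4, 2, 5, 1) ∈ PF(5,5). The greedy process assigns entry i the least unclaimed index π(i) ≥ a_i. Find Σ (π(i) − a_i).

0

Σπ(i) = 1+…+5 = 15; Σa = 3+4+2+5+1 = 15; disp = 15−15 = 0.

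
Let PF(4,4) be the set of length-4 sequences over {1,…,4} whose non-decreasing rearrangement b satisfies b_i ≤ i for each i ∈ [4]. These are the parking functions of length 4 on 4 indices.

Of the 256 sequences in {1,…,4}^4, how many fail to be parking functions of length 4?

131

|PF(4,4)| = (4−4+1)·(4+1)^(4−1) = 1×125 = 125 (Pollak)
Example (2,2,2,4) → sorted (2,2,2,4): b_1=2>1, not a PF.
4^4 − 125 = 256 − 125 = 131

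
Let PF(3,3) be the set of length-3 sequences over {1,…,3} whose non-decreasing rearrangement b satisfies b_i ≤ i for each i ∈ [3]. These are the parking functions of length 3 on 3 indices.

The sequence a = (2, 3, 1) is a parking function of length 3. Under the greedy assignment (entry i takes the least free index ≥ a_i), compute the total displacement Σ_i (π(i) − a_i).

Σπ = 3·4/2 = 6 (π permutes [3]); Σa = 2+3+1 = 6; disp = 6−6 = 0.

0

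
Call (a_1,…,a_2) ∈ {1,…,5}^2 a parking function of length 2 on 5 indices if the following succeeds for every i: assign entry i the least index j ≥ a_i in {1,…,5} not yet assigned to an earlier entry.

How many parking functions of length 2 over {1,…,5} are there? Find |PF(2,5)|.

24

|PF| = (6−2)·6^(2−1) = 4 · 6 = 24 (Pollak)
Check (2,2) → sorted (2,2): b_i ≤ 3+i ∀i, a PF.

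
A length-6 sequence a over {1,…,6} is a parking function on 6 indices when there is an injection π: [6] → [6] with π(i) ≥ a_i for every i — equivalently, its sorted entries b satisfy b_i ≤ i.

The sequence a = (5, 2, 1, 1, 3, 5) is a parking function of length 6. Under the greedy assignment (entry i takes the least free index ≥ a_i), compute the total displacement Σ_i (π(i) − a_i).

4

Σπ(i) = 1+…+6 = 21; Σa = 5+2+1+1+3+5 = 17; disp = 21−17 = 4.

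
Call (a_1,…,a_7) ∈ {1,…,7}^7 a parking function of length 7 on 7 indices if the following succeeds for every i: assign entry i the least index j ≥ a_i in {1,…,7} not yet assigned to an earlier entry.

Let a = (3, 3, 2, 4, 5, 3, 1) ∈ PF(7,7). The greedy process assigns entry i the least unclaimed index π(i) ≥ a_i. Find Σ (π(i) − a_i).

7

Σπ = 28 ({1..7} each once); Σa = 3+3+2+4+5+3+1 = 21; disp = 28−21 = 7.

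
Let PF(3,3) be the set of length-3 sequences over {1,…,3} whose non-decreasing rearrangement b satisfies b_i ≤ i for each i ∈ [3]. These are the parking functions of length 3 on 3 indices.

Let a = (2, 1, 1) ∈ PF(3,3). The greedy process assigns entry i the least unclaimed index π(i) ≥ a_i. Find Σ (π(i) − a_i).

2

Σπ = 3·4/2 = 6 (π permutes [3]); Σa = 2+1+1 = 4; disp = 6−4 = 2.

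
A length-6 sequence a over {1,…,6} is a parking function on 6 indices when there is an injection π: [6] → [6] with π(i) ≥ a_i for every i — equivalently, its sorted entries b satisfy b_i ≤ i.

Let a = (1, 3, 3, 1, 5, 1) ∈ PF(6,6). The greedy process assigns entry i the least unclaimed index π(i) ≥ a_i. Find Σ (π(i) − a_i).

7

Σπ(i) = 1+…+6 = 21; Σa = 1+3+3+1+5+1 = 14; disp = 21−14 = 7.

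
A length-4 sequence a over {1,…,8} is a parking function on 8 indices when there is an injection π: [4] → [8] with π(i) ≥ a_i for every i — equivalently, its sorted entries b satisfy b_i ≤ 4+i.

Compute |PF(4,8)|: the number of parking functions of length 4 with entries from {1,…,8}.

3645

#PF = (9−4)·9^(4−1) = 5×729 = 3645 [KW]
Check (2,6,6,5) → sorted (2,5,6,6): b_i ≤ 4+i ∀i, a PF.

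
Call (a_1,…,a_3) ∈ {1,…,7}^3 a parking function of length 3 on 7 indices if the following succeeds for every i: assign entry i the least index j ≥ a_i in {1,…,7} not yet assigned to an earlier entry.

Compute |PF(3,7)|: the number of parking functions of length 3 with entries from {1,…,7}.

|PF(3,7)| = (7+1−3)·(7+1)^{3−1} = 5×64 = 320 (Konheim–Weiss)
One tuple (6,1,3) → sorted (1,3,6): b_i ≤ 4+i ∀i, a PF.

320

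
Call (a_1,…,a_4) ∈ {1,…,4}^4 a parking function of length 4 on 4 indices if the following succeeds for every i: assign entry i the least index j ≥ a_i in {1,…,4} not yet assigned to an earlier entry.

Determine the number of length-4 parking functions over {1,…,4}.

125

|PF| = (4−4+1)·(4+1)^(4−1) = 1×125 = 125 (Konheim–Weiss)
One tuple (3,3,1,2) → sorted (1,2,3,3): b_i ≤ i ∀i, a PF.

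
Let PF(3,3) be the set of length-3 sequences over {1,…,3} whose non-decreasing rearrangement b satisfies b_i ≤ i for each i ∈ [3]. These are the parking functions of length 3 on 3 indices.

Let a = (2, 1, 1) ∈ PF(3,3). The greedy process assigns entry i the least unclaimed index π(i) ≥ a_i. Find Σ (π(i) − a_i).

2

Σπ(i) = 1+…+3 = 6; Σa = 2+1+1 = 4; disp = 6−4 = 2.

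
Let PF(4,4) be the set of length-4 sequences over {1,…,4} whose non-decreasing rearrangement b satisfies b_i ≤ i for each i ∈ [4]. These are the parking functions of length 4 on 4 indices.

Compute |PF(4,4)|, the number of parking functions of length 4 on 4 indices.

Count = (4−4+1)·(4+1)^(4−1) = 1 · 125 = 125
E.g. (1,2,4,2) → sorted (1,2,2,4): b_i ≤ i ∀i, a PF.

125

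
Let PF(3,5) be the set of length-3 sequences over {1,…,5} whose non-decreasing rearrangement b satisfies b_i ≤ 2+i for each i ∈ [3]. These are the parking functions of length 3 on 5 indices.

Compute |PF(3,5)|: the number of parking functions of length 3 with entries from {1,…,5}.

|PF| = (5+1−3)·(5+1)^{3−1} = 3 · 36 = 108 (Pollak)
E.g. (5,3,2) → sorted (2,3,5): b_i ≤ 2+i ∀i, a PF.

108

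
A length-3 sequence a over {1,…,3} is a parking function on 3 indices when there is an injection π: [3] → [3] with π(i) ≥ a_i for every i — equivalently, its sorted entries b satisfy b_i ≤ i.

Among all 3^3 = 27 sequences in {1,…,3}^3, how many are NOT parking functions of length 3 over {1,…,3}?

11

#PF = (4−3)·4^(3−1) = 1·16 = 16
Check (3,3,3) → sorted (3,3,3): b_1=3>1, not a PF.
So 27 − 16 = 11 fail.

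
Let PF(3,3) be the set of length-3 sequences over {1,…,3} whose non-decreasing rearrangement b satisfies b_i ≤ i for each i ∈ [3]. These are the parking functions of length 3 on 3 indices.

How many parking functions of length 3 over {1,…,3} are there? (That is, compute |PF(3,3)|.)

|PF(3,3)| = 1·4^2 = 1 · 16 = 16 [KW]
Example (2,1,2) → sorted (1,2,2): b_i ≤ i ∀i, a PF.

16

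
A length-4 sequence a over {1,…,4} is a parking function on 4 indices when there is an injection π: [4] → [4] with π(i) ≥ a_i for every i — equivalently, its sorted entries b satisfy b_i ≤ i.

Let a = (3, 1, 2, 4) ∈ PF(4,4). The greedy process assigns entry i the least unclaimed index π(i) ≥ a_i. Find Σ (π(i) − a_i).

0

Σπ = 10 ({1..4} each once); Σa = 3+1+2+4 = 10; disp = 10−10 = 0.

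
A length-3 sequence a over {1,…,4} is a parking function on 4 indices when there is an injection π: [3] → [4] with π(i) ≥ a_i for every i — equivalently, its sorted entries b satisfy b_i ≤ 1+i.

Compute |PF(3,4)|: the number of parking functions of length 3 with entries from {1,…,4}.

50

Count = (4+1−3)·(4+1)^{3−1} = 2·25 = 50 (Konheim–Weiss)
Example (4,1,3) → sorted (1,3,4): b_i ≤ 1+i ∀i, a PF.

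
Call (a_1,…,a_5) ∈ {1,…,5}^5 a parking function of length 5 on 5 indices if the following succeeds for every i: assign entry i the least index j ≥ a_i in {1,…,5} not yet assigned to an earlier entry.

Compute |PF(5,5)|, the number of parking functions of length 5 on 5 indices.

#PF = (5+1−5)·(5+1)^{5−1} = 1×1296 = 1296 [KW]
Example (2,5,2,1,3) → sorted (1,2,2,3,5): b_i ≤ i ∀i, a PF.

1296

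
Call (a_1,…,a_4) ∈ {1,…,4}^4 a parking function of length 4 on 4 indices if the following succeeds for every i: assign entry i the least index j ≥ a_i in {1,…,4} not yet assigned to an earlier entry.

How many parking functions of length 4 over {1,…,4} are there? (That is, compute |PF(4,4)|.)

Count = (5−4)·5^(4−1) = 1×125 = 125
Example (4,2,1,2) → sorted (1,2,2,4): b_i ≤ i ∀i, a PF.

125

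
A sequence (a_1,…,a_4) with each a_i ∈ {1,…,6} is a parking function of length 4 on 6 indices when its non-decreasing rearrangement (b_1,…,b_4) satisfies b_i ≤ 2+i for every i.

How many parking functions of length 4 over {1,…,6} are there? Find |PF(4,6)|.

|PF| = (6+1−4)·(6+1)^{4−1} = 3·343 = 1029 (Pollak)
Example (1,3,6,1) → sorted (1,1,3,6): b_i ≤ 2+i ∀i, a PF.

1029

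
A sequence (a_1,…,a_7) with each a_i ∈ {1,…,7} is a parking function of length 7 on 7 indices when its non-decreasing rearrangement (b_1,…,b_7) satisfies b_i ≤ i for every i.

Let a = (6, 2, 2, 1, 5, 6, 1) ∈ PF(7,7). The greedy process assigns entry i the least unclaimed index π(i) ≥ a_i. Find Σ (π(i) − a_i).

Σπ = 7·8/2 = 28 (π permutes [7]); Σa = 6+2+2+1+5+6+1 = 23; disp = 28−23 = 5.

5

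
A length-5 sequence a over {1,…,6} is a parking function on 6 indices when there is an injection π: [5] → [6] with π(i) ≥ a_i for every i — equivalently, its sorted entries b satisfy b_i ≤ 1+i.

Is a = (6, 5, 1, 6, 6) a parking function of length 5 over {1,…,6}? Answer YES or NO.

Sorted: b = (1, 5, 6, 6, 6).
  b_1=1 ≤ 2
  b_2=5 > 3
  fails at i=2 ⇒ NO

NO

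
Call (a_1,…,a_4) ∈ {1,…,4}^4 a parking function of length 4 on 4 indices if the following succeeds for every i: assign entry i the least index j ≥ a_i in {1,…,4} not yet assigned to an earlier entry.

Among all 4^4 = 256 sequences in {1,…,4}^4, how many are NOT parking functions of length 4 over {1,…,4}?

Count = 1·5^3 = 1 · 125 = 125 (Pollak)
Example (2,4,4,4) → sorted (2,4,4,4): b_1=2>1, not a PF.
Total 256; non-PF = 256−125 = 131

131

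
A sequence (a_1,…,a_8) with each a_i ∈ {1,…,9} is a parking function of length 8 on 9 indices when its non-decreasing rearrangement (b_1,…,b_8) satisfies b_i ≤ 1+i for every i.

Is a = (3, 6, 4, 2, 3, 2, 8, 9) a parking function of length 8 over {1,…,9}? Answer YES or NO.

YES

Rearranged: b = (2, 2, 3, 3, 4, 6, 8, 9).
  b_1=2 ≤ 2
  b_2=2 ≤ 3
  b_3=3 ≤ 4
  b_4=3 ≤ 5
  b_5=4 ≤ 6
  b_6=6 ≤ 7
  b_7=8 ≤ 8
  b_8=9 ≤ 9
All bounds hold ⇒ YES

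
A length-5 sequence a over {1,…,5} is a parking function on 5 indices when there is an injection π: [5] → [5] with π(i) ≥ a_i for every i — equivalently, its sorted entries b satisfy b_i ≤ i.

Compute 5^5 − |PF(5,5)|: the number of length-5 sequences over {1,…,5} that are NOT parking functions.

1829

|PF(5,5)| = (5+1−5)·(5+1)^{5−1} = 1×1296 = 1296 (Konheim–Weiss)
Check (2,5,4,5,4) → sorted (2,4,4,5,5): b_1=2>1, not a PF.
So 3125 − 1296 = 1829 fail.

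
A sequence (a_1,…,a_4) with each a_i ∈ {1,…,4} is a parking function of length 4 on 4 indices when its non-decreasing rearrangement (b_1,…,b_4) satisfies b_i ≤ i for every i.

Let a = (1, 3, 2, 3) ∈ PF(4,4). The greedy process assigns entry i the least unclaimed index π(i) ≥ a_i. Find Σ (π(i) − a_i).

Σπ = 4·5/2 = 10 (π permutes [4]); Σa = 1+3+2+3 = 9; disp = 10−9 = 1.

1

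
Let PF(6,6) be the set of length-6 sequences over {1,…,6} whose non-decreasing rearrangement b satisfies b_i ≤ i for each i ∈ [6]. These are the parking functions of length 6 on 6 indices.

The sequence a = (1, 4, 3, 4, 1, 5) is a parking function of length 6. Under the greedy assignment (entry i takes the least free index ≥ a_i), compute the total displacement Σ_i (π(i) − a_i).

Σπ(i) = 1+…+6 = 21; Σa = 1+4+3+4+1+5 = 18; disp = 21−18 = 3.

3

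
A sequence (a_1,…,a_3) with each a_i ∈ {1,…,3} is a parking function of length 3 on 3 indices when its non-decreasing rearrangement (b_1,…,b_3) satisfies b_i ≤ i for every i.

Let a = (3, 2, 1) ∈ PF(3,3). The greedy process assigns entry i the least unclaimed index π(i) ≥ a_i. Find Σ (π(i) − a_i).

0

Σπ = 6 ({1..3} each once); Σa = 3+2+1 = 6; disp = 6−6 = 0.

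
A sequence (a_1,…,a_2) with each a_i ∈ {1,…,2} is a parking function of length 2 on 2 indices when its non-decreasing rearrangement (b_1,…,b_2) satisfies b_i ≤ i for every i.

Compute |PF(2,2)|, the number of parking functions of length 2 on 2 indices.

#PF = (2+1−2)·(2+1)^{2−1} = 1 · 3 = 3 (Konheim–Weiss)
Example (2,1) → sorted (1,2): b_i ≤ i ∀i, a PF.

3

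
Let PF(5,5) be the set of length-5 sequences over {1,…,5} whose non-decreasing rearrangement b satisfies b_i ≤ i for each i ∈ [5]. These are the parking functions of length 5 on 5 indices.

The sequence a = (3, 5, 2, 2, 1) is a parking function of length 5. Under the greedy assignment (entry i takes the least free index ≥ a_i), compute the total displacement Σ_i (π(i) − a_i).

Σπ = 5·6/2 = 15 (π permutes [5]); Σa = 3+5+2+2+1 = 13; disp = 15−13 = 2.

2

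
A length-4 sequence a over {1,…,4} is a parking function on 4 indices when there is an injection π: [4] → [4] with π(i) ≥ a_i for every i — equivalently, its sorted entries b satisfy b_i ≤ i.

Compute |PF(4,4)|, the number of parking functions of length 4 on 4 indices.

125

#PF = 1·5^3 = 1 · 125 = 125 (Konheim–Weiss)
E.g. (1,1,1,3) → sorted (1,1,1,3): b_i ≤ i ∀i, a PF.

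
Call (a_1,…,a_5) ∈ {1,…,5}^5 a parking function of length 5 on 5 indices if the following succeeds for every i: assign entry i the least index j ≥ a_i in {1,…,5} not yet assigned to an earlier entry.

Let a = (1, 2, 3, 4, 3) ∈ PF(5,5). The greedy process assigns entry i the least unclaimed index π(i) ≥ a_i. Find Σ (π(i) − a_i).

Σπ = 15 ({1..5} each once); Σa = 1+2+3+4+3 = 13; disp = 15−13 = 2.

2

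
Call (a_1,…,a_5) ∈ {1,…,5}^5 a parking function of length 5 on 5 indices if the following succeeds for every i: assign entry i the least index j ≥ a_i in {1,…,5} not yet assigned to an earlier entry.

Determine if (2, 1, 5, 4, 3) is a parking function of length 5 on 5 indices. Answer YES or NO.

Sorted: b = (1, 2, 3, 4, 5).
  b_1=1 ≤ 1
  b_2=2 ≤ 2
  b_3=3 ≤ 3
  b_4=4 ≤ 4
  b_5=5 ≤ 5
All bounds hold ⇒ YES

YES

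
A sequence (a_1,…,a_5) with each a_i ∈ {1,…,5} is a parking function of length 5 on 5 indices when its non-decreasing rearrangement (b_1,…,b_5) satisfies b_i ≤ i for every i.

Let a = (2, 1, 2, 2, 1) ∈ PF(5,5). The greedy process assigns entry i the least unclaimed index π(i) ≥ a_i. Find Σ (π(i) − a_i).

7

Σπ = 15 ({1..5} each once); Σa = 2+1+2+2+1 = 8; disp = 15−8 = 7.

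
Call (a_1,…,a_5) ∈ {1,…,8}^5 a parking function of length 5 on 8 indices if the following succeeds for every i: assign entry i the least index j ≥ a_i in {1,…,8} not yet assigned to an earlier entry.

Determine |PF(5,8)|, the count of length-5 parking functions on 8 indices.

26244

|PF(5,8)| = (8+1−5)·(8+1)^{5−1} = 4 · 6561 = 26244 (Konheim–Weiss)
Check (3,5,5,8,1) → sorted (1,3,5,5,8): b_i ≤ 3+i ∀i, a PF.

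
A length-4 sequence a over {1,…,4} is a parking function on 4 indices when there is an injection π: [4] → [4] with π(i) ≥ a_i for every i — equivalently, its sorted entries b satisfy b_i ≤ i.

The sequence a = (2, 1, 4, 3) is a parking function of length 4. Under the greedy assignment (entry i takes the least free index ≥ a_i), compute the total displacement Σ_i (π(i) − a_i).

Σπ(i) = 1+…+4 = 10; Σa = 2+1+4+3 = 10; disp = 10−10 = 0.

0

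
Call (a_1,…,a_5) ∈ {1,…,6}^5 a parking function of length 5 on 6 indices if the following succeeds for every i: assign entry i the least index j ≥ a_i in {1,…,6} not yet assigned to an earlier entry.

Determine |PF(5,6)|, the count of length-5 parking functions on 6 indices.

4802

|PF| = 2·7^4 = 2×2401 = 4802 (Pollak)
E.g. (4,1,3,2,4) → sorted (1,2,3,4,4): b_i ≤ 1+i ∀i, a PF.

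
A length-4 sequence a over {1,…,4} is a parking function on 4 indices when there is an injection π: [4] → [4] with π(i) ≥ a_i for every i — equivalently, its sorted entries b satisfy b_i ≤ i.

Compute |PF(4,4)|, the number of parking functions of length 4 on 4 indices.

125

Count = (4+1−4)·(4+1)^{4−1} = 1·125 = 125 (Konheim–Weiss)
One tuple (3,1,4,1) → sorted (1,1,3,4): b_i ≤ i ∀i, a PF.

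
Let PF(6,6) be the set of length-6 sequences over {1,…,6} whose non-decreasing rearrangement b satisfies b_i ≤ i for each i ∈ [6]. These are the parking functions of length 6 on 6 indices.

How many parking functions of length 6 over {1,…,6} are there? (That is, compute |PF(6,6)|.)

|PF(6,6)| = (6−6+1)·(6+1)^(6−1) = 1 · 16807 = 16807 (Pollak)
Example (1,2,5,4,4,1) → sorted (1,1,2,4,4,5): b_i ≤ i ∀i, a PF.

16807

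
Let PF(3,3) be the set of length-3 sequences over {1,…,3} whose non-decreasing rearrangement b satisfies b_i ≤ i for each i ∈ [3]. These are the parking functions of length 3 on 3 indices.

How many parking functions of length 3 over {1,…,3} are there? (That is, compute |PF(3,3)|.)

Count = 1·4^2 = 1 · 16 = 16 (Pollak)
Check (3,1,1) → sorted (1,1,3): b_i ≤ i ∀i, a PF.

16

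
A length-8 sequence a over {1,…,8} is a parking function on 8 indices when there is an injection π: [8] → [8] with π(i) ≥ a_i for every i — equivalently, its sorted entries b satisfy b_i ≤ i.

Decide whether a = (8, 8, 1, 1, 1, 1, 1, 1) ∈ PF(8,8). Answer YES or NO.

Rearranged: b = (1, 1, 1, 1, 1, 1, 8, 8).
  b_1=1 ≤ 1
  b_2=1 ≤ 2
  b_3=1 ≤ 3
  b_4=1 ≤ 4
  b_5=1 ≤ 5
  b_6=1 ≤ 6
  b_7=8 > 7
  fails at i=7 ⇒ NO

NO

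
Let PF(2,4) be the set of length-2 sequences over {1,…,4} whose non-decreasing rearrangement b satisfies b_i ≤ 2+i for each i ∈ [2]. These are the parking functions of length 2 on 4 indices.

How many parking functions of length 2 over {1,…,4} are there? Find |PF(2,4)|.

15

Count = 3·5^1 = 3·5 = 15
One tuple (3,2) → sorted (2,3): b_i ≤ 2+i ∀i, a PF.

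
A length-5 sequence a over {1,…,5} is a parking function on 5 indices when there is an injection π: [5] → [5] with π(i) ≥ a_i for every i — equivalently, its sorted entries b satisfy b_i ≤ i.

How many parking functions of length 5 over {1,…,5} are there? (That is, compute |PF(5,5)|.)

Count = (5−5+1)·(5+1)^(5−1) = 1×1296 = 1296
Example (1,3,3,5,1) → sorted (1,1,3,3,5): b_i ≤ i ∀i, a PF.

1296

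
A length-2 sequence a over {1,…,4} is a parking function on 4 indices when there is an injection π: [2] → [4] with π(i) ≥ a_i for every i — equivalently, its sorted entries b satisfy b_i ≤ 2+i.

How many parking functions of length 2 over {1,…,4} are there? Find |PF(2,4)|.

15

|PF| = (5−2)·5^(2−1) = 3 · 5 = 15
One tuple (2,2) → sorted (2,2): b_i ≤ 2+i ∀i, a PF.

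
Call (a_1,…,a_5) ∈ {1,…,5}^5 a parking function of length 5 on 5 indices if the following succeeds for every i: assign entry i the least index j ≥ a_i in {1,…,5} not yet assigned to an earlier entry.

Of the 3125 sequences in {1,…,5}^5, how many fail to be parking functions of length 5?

Count = 1·6^4 = 1·1296 = 1296 (Konheim–Weiss)
One tuple (4,4,4,2,5) → sorted (2,4,4,4,5): b_1=2>1, not a PF.
Total 3125; non-PF = 3125−1296 = 1829

1829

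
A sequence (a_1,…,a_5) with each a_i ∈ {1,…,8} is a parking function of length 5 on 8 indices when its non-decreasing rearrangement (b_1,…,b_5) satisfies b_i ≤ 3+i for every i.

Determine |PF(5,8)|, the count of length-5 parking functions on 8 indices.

|PF| = (8+1−5)·(8+1)^{5−1} = 4×6561 = 26244 [KW]
E.g. (7,6,2,5,3) → sorted (2,3,5,6,7): b_i ≤ 3+i ∀i, a PF.

26244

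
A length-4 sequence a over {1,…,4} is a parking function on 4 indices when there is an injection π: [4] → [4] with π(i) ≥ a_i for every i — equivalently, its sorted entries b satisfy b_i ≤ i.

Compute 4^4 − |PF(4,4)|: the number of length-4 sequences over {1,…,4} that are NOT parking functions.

|PF(4,4)| = (4+1−4)·(4+1)^{4−1} = 1 · 125 = 125 [KW]
Check (2,3,3,3) → sorted (2,3,3,3): b_1=2>1, not a PF.
Total 256; non-PF = 256−125 = 131

131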